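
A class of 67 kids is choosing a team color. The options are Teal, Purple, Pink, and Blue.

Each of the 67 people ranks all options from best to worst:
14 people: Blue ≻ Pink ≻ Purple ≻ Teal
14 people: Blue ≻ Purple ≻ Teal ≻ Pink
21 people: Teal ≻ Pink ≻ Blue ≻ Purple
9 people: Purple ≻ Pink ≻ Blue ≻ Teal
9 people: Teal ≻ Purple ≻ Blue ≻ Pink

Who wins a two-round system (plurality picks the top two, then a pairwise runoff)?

Round 1 first-place votes: Teal 30, Purple 9, Pink 0, Blue 28. Teal and Blue advance.
Runoff: Teal is ranked above Blue on 30 ballots, Blue above Teal on 37.

Blue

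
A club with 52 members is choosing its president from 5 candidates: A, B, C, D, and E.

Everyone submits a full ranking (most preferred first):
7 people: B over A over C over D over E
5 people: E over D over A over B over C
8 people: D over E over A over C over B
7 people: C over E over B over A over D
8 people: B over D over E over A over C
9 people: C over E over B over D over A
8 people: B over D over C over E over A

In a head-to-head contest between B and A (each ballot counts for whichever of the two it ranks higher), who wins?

B is ranked above A on 39 ballots; A above B on 13.

B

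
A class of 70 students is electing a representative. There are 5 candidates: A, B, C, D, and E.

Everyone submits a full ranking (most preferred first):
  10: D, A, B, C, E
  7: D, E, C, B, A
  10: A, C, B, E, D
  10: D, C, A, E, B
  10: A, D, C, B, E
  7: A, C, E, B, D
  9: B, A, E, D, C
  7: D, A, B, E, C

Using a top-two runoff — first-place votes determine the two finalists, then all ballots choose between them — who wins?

A

Round 1 first-place votes: A 27, B 9, C 0, D 34, E 0. D and A advance.
Runoff: D is ranked above A on 34 ballots, A above D on 36.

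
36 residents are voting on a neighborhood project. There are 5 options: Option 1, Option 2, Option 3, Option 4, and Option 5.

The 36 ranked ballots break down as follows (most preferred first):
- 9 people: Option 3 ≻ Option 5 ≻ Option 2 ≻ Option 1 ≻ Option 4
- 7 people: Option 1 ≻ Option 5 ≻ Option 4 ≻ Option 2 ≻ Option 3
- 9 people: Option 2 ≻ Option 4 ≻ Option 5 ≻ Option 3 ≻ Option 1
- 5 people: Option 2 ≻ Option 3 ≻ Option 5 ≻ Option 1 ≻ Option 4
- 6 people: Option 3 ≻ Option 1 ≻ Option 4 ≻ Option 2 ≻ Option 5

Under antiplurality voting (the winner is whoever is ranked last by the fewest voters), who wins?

Last-place votes: Option 1 9, Option 2 0, Option 3 7, Option 4 14, Option 5 6.

Option 2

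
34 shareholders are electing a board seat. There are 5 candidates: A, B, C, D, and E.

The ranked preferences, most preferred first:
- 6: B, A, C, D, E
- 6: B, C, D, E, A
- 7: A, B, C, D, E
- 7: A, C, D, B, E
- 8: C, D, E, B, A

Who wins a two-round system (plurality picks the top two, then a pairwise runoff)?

Round 1 first-place votes: A 14, B 12, C 8, D 0, E 0. A and B advance.
Runoff: A is ranked above B on 14 ballots, B above A on 20.

B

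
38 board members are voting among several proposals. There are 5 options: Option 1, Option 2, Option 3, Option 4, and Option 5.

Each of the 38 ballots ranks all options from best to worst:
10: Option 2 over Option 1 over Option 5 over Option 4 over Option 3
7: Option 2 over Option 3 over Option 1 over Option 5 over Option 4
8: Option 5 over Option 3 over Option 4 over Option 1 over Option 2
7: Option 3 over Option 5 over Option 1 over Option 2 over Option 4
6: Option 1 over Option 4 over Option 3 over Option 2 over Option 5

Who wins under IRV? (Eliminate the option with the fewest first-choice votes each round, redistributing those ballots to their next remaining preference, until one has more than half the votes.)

Option 3

Round 1: Option 1 6, Option 2 17, Option 3 7, Option 4 0, Option 5 8. Option 4 eliminated.
Round 2: Option 1 6, Option 2 17, Option 3 7, Option 5 8. Option 1 eliminated.
Round 3: Option 2 17, Option 3 13, Option 5 8. Option 5 eliminated.
Round 4: Option 2 17, Option 3 21. Option 3 has a majority (≥20).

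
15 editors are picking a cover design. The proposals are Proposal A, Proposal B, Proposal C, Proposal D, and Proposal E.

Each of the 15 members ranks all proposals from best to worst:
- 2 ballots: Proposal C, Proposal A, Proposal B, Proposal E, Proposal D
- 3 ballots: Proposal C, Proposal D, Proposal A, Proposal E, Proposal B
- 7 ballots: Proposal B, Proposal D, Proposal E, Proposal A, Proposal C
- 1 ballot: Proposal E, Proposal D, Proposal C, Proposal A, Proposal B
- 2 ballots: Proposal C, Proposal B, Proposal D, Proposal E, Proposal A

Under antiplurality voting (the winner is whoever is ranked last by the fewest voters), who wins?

Last-place votes: Proposal A 2, Proposal B 4, Proposal C 7, Proposal D 2, Proposal E 0.

Proposal E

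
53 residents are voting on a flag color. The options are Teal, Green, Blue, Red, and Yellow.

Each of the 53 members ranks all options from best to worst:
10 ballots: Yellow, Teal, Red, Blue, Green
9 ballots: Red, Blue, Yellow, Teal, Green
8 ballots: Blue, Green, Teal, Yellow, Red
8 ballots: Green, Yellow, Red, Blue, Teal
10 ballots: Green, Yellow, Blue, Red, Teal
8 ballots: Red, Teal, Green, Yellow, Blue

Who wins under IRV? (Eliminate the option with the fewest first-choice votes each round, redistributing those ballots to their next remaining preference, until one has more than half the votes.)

Red

Round 1: Teal 0, Green 18, Blue 8, Red 17, Yellow 10. Teal eliminated.
Round 2: Green 18, Blue 8, Red 17, Yellow 10. Blue eliminated.
Round 3: Green 26, Red 17, Yellow 10. Yellow eliminated.
Round 4: Green 26, Red 27. Red has a majority (≥27).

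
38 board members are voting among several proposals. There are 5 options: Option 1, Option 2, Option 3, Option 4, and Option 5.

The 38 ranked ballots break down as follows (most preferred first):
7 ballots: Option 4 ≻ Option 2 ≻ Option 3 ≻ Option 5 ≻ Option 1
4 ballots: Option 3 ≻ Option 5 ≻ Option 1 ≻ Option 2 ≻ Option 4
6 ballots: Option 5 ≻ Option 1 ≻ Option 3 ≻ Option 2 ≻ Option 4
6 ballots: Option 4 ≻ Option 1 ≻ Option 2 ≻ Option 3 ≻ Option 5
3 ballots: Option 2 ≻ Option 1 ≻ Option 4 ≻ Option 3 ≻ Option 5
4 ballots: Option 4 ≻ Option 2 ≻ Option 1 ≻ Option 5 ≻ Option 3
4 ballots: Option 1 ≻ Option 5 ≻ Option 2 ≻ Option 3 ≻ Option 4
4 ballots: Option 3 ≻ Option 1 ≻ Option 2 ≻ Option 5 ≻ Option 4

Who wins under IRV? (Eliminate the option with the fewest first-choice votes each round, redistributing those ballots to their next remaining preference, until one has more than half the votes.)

Option 1

Round 1: Option 1 4, Option 2 3, Option 3 8, Option 4 17, Option 5 6. Option 2 eliminated.
Round 2: Option 1 7, Option 3 8, Option 4 17, Option 5 6. Option 5 eliminated.
Round 3: Option 1 13, Option 3 8, Option 4 17. Option 3 eliminated.
Round 4: Option 1 21, Option 4 17. Option 1 has a majority (≥20).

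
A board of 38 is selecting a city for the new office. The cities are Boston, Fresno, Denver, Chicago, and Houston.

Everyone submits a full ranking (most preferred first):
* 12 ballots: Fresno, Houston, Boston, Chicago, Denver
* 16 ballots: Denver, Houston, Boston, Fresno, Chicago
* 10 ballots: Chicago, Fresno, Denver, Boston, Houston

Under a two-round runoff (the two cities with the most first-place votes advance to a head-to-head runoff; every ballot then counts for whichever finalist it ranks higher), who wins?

Fresno

Round 1 first-place votes: Boston 0, Fresno 12, Denver 16, Chicago 10, Houston 0. Denver and Fresno advance.
Runoff: Denver is ranked above Fresno on 16 ballots, Fresno above Denver on 22.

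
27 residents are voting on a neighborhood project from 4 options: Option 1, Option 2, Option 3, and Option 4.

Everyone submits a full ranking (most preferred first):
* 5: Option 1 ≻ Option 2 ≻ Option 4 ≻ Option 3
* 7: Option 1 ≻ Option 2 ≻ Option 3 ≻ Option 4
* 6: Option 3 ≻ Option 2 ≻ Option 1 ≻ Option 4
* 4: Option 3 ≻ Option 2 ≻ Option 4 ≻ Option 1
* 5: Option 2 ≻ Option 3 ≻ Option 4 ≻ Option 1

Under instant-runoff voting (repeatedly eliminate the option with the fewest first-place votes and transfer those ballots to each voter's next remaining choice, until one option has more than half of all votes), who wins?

Option 3

Round 1: Option 1 12, Option 2 5, Option 3 10, Option 4 0. Option 4 eliminated.
Round 2: Option 1 12, Option 2 5, Option 3 10. Option 2 eliminated.
Round 3: Option 1 12, Option 3 15. Option 3 has a majority (≥14).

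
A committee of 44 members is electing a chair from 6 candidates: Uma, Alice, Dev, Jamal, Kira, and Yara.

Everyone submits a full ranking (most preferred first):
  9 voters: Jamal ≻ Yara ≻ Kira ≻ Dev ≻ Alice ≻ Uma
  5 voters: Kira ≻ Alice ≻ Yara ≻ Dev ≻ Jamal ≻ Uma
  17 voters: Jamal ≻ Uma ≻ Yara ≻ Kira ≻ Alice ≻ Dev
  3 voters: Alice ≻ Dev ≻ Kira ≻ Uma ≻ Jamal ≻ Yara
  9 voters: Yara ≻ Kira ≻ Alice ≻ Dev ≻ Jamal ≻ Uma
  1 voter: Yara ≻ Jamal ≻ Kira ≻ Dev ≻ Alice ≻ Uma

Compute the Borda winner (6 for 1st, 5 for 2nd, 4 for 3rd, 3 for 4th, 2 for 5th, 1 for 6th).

Uma: 9×1 + 5×1 + 17×5 + 3×3 + 9×1 + 1×1 = 118
Alice: 9×2 + 5×5 + 17×2 + 3×6 + 9×4 + 1×2 = 133
Dev: 9×3 + 5×3 + 17×1 + 3×5 + 9×3 + 1×3 = 104
Jamal: 9×6 + 5×2 + 17×6 + 3×2 + 9×2 + 1×5 = 195
Kira: 9×4 + 5×6 + 17×3 + 3×4 + 9×5 + 1×4 = 178
Yara: 9×5 + 5×4 + 17×4 + 3×1 + 9×6 + 1×6 = 196

Yara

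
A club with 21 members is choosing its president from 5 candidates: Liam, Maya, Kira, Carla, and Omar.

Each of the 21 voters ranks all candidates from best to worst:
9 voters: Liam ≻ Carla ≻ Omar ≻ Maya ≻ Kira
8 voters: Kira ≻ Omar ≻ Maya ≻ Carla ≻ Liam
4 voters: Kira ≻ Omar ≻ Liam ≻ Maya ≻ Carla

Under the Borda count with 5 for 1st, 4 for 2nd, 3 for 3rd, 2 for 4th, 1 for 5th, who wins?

Omar

Liam: 9×5 + 8×1 + 4×3 = 65
Maya: 9×2 + 8×3 + 4×2 = 50
Kira: 9×1 + 8×5 + 4×5 = 69
Carla: 9×4 + 8×2 + 4×1 = 56
Omar: 9×3 + 8×4 + 4×4 = 75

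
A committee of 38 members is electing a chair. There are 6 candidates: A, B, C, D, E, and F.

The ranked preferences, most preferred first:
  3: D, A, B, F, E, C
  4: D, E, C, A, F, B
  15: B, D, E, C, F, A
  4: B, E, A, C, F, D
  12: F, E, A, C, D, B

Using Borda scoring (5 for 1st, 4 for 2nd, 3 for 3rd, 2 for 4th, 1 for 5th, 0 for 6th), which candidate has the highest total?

A: 3×4 + 4×2 + 15×0 + 4×3 + 12×3 = 68
B: 3×3 + 4×0 + 15×5 + 4×5 + 12×0 = 104
C: 3×0 + 4×3 + 15×2 + 4×2 + 12×2 = 74
D: 3×5 + 4×5 + 15×4 + 4×0 + 12×1 = 107
E: 3×1 + 4×4 + 15×3 + 4×4 + 12×4 = 128
F: 3×2 + 4×1 + 15×1 + 4×1 + 12×5 = 89

E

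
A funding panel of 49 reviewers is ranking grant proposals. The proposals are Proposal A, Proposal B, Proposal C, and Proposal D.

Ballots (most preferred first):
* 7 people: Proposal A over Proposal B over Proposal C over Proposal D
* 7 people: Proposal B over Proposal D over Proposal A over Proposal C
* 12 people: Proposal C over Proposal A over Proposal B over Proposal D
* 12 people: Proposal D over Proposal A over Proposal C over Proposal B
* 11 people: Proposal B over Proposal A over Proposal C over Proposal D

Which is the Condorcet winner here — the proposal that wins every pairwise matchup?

Proposal A vs Proposal B: 31–18
Proposal A vs Proposal C: 37–12
Proposal A vs Proposal D: 30–19
Proposal A beats every other proposal.

Proposal A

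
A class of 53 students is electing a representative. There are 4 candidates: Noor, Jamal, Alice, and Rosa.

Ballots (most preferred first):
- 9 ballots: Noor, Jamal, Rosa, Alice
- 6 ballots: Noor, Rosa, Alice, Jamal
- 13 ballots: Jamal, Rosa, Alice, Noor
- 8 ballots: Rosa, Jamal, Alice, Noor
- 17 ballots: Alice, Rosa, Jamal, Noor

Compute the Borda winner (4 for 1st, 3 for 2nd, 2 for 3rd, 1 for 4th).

Rosa

Noor: 9×4 + 6×4 + 13×1 + 8×1 + 17×1 = 98
Jamal: 9×3 + 6×1 + 13×4 + 8×3 + 17×2 = 143
Alice: 9×1 + 6×2 + 13×2 + 8×2 + 17×4 = 131
Rosa: 9×2 + 6×3 + 13×3 + 8×4 + 17×3 = 158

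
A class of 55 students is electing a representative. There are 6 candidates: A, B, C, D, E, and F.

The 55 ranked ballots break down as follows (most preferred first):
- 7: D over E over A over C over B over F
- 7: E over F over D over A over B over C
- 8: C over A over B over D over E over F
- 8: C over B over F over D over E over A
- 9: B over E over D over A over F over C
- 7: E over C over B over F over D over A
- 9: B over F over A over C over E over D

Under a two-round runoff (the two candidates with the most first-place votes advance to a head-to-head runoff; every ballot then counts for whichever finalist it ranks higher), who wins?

C

Round 1 first-place votes: A 0, B 18, C 16, D 7, E 14, F 0. B and C advance.
Runoff: B is ranked above C on 25 ballots, C above B on 30.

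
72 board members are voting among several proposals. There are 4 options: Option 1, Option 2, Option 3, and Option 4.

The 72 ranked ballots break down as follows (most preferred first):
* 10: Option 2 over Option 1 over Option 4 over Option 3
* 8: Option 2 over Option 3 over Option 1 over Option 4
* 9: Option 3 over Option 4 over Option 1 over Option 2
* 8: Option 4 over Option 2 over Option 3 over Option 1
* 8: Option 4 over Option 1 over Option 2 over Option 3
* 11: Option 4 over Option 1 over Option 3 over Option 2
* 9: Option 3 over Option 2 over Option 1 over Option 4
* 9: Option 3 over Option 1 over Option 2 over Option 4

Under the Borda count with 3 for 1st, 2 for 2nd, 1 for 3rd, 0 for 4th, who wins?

Option 3

Option 1: 10×2 + 8×1 + 9×1 + 8×0 + 8×2 + 11×2 + 9×1 + 9×2 = 102
Option 2: 10×3 + 8×3 + 9×0 + 8×2 + 8×1 + 11×0 + 9×2 + 9×1 = 105
Option 3: 10×0 + 8×2 + 9×3 + 8×1 + 8×0 + 11×1 + 9×3 + 9×3 = 116
Option 4: 10×1 + 8×0 + 9×2 + 8×3 + 8×3 + 11×3 + 9×0 + 9×0 = 109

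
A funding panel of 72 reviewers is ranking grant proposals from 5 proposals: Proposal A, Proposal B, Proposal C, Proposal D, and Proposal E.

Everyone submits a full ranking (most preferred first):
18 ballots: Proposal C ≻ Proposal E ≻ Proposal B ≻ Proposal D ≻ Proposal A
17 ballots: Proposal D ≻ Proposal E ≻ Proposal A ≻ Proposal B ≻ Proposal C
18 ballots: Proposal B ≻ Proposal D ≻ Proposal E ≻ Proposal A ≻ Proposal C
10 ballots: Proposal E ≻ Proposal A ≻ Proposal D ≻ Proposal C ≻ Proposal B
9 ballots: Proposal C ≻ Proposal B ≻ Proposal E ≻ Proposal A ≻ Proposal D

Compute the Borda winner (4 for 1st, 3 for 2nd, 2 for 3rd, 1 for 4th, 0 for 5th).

Proposal A: 18×0 + 17×2 + 18×1 + 10×3 + 9×1 = 91
Proposal B: 18×2 + 17×1 + 18×4 + 10×0 + 9×3 = 152
Proposal C: 18×4 + 17×0 + 18×0 + 10×1 + 9×4 = 118
Proposal D: 18×1 + 17×4 + 18×3 + 10×2 + 9×0 = 160
Proposal E: 18×3 + 17×3 + 18×2 + 10×4 + 9×2 = 199

Proposal E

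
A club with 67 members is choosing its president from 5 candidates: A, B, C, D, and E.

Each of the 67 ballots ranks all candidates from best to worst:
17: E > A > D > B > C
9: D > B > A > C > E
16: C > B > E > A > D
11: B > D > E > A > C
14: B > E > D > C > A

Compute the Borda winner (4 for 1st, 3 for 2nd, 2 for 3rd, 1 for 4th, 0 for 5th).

A: 17×3 + 9×2 + 16×1 + 11×1 + 14×0 = 96
B: 17×1 + 9×3 + 16×3 + 11×4 + 14×4 = 192
C: 17×0 + 9×1 + 16×4 + 11×0 + 14×1 = 87
D: 17×2 + 9×4 + 16×0 + 11×3 + 14×2 = 131
E: 17×4 + 9×0 + 16×2 + 11×2 + 14×3 = 164

B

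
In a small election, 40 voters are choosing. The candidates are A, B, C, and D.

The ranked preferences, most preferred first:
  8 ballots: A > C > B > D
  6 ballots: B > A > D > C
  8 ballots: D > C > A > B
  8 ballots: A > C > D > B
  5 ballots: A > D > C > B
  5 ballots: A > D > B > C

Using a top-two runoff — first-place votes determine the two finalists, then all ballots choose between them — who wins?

Round 1 first-place votes: A 26, B 6, C 0, D 8. A and D advance.
Runoff: A is ranked above D on 32 ballots, D above A on 8.

A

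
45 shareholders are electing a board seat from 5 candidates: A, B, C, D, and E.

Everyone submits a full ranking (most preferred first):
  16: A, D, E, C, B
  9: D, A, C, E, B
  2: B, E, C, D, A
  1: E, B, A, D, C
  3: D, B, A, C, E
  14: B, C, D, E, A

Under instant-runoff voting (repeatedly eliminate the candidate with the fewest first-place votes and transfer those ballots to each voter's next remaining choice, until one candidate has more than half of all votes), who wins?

A

Round 1: A 16, B 16, C 0, D 12, E 1. C eliminated.
Round 2: A 16, B 16, D 12, E 1. E eliminated.
Round 3: A 16, B 17, D 12. D eliminated.
Round 4: A 25, B 20. A has a majority (≥23).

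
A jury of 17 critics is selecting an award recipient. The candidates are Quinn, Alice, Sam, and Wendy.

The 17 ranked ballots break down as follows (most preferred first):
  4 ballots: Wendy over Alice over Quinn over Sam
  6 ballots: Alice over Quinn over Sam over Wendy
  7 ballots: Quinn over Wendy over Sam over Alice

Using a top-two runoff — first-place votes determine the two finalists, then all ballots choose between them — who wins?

Alice

Round 1 first-place votes: Quinn 7, Alice 6, Sam 0, Wendy 4. Quinn and Alice advance.
Runoff: Quinn is ranked above Alice on 7 ballots, Alice above Quinn on 10.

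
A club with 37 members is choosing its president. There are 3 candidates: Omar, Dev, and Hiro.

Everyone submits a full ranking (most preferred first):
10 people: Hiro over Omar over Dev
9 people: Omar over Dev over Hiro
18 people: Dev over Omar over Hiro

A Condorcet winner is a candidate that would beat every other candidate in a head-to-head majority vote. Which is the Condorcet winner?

Omar vs Dev: 19–18
Omar vs Hiro: 27–10
Omar beats every other candidate.

Omar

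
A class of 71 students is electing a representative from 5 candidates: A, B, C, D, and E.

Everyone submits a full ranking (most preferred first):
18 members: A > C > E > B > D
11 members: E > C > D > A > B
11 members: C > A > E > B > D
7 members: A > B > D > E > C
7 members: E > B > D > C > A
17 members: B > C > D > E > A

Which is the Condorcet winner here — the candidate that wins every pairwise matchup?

C vs A: 46–25
C vs B: 40–31
C vs D: 57–14
C vs E: 46–25
C beats every other candidate.

C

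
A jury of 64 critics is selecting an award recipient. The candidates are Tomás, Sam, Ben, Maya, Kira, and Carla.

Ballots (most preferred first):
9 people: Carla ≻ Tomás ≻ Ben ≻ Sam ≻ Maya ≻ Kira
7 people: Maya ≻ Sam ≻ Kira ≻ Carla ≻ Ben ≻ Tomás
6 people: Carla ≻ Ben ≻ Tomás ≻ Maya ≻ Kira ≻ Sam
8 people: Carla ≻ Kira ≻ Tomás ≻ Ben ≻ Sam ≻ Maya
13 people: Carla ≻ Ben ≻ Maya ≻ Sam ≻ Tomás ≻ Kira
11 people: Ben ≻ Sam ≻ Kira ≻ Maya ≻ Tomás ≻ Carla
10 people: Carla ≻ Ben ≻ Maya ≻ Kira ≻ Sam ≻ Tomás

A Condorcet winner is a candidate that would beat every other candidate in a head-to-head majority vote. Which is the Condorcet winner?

Carla vs Tomás: 53–11
Carla vs Sam: 46–18
Carla vs Ben: 53–11
Carla vs Maya: 46–18
Carla vs Kira: 46–18
Carla beats every other candidate.

Carla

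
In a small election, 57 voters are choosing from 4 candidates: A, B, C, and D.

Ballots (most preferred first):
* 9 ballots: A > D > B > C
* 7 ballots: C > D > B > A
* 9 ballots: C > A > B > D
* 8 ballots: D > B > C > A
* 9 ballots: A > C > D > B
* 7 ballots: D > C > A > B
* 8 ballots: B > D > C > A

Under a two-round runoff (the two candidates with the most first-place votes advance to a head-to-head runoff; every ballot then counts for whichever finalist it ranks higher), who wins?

Round 1 first-place votes: A 18, B 8, C 16, D 15. A and C advance.
Runoff: A is ranked above C on 18 ballots, C above A on 39.

C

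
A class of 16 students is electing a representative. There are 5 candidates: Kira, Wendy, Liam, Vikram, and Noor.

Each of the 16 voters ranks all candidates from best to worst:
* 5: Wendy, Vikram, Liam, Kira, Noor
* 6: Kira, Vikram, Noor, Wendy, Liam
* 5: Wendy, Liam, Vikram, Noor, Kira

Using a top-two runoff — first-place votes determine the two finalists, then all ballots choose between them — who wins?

Round 1 first-place votes: Kira 6, Wendy 10, Liam 0, Vikram 0, Noor 0. Wendy and Kira advance.
Runoff: Wendy is ranked above Kira on 10 ballots, Kira above Wendy on 6.

Wendy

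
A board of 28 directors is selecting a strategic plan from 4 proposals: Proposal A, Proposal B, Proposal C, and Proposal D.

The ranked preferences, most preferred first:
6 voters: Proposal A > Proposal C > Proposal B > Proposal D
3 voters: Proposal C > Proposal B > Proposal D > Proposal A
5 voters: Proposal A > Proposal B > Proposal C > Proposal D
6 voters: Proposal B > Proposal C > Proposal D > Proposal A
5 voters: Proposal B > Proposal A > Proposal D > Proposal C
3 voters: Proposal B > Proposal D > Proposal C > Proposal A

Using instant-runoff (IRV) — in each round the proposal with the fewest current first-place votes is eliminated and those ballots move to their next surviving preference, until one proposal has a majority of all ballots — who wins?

Round 1: Proposal A 11, Proposal B 14, Proposal C 3, Proposal D 0. Proposal D eliminated.
Round 2: Proposal A 11, Proposal B 14, Proposal C 3. Proposal C eliminated.
Round 3: Proposal A 11, Proposal B 17. Proposal B has a majority (≥15).

Proposal B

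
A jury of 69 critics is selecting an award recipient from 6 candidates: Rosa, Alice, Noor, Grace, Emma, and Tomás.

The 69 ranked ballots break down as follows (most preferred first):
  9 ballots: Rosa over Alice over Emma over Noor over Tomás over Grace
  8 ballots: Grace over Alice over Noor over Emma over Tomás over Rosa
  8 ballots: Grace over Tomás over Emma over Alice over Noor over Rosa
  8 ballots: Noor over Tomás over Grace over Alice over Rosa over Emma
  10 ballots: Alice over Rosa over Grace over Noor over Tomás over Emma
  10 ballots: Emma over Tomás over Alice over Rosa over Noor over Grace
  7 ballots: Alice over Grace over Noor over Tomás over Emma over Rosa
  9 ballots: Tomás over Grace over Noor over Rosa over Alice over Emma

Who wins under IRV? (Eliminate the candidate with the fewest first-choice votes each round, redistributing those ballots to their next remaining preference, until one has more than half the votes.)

Tomás

Round 1: Rosa 9, Alice 17, Noor 8, Grace 16, Emma 10, Tomás 9. Noor eliminated.
Round 2: Rosa 9, Alice 17, Grace 16, Emma 10, Tomás 17. Rosa eliminated.
Round 3: Alice 26, Grace 16, Emma 10, Tomás 17. Emma eliminated.
Round 4: Alice 26, Grace 16, Tomás 27. Grace eliminated.
Round 5: Alice 34, Tomás 35. Tomás has a majority (≥35).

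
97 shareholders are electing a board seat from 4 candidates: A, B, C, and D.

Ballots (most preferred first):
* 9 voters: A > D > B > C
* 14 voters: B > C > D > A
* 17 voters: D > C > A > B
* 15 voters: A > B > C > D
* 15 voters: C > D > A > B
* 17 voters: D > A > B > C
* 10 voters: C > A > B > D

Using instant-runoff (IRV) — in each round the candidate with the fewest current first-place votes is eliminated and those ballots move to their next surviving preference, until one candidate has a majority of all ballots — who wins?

C

Round 1: A 24, B 14, C 25, D 34. B eliminated.
Round 2: A 24, C 39, D 34. A eliminated.
Round 3: C 54, D 43. C has a majority (≥49).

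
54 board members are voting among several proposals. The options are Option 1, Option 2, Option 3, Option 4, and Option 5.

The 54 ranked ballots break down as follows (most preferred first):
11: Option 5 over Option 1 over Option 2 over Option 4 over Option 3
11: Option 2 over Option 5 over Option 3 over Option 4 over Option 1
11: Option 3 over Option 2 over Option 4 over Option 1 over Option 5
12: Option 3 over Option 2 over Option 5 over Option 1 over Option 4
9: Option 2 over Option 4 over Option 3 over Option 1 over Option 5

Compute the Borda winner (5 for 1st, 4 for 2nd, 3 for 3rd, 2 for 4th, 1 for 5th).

Option 1: 11×4 + 11×1 + 11×2 + 12×2 + 9×2 = 119
Option 2: 11×3 + 11×5 + 11×4 + 12×4 + 9×5 = 225
Option 3: 11×1 + 11×3 + 11×5 + 12×5 + 9×3 = 186
Option 4: 11×2 + 11×2 + 11×3 + 12×1 + 9×4 = 125
Option 5: 11×5 + 11×4 + 11×1 + 12×3 + 9×1 = 155

Option 2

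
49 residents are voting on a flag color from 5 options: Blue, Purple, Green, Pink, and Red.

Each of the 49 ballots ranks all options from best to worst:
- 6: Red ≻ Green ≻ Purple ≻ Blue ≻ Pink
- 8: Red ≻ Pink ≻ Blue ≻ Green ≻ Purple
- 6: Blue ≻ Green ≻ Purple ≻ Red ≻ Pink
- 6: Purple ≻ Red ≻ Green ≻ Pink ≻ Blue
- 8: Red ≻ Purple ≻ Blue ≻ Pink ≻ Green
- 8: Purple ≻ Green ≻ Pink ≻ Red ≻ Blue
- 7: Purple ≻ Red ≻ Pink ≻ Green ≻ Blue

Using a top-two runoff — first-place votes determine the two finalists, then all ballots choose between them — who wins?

Round 1 first-place votes: Blue 6, Purple 21, Green 0, Pink 0, Red 22. Red and Purple advance.
Runoff: Red is ranked above Purple on 22 ballots, Purple above Red on 27.

Purple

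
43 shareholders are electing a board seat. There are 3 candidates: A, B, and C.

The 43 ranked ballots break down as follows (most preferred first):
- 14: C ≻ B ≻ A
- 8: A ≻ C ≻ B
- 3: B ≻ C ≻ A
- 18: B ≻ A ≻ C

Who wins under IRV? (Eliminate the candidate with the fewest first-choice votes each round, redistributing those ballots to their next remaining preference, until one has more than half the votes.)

C

Round 1: A 8, B 21, C 14. A eliminated.
Round 2: B 21, C 22. C has a majority (≥22).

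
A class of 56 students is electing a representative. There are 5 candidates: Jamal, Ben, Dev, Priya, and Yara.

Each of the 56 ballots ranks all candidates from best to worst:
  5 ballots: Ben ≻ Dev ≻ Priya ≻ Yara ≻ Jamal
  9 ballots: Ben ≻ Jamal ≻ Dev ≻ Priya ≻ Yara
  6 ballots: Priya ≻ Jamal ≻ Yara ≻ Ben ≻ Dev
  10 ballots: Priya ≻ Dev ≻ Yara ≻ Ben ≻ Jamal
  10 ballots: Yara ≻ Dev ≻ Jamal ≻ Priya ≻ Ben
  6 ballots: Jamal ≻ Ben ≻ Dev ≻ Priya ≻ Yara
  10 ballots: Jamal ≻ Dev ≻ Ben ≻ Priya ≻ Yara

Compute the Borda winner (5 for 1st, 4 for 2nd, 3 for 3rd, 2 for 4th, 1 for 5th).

Jamal: 5×1 + 9×4 + 6×4 + 10×1 + 10×3 + 6×5 + 10×5 = 185
Ben: 5×5 + 9×5 + 6×2 + 10×2 + 10×1 + 6×4 + 10×3 = 166
Dev: 5×4 + 9×3 + 6×1 + 10×4 + 10×4 + 6×3 + 10×4 = 191
Priya: 5×3 + 9×2 + 6×5 + 10×5 + 10×2 + 6×2 + 10×2 = 165
Yara: 5×2 + 9×1 + 6×3 + 10×3 + 10×5 + 6×1 + 10×1 = 133

Dev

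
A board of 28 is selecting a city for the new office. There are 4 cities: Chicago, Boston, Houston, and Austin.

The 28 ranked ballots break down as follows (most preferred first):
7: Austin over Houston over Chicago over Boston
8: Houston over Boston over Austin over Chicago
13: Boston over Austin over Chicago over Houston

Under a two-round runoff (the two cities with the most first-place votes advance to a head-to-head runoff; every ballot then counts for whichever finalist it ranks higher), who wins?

Houston

Round 1 first-place votes: Chicago 0, Boston 13, Houston 8, Austin 7. Boston and Houston advance.
Runoff: Boston is ranked above Houston on 13 ballots, Houston above Boston on 15.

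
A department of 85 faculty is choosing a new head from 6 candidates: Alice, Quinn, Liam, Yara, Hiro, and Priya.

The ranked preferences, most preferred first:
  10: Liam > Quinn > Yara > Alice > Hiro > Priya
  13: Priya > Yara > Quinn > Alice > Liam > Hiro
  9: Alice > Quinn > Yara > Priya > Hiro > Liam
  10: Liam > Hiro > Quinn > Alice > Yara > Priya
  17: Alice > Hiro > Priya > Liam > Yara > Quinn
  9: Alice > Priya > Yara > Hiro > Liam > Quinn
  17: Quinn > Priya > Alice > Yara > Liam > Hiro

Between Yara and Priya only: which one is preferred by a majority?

Yara is ranked above Priya on 29 ballots; Priya above Yara on 56.

Priya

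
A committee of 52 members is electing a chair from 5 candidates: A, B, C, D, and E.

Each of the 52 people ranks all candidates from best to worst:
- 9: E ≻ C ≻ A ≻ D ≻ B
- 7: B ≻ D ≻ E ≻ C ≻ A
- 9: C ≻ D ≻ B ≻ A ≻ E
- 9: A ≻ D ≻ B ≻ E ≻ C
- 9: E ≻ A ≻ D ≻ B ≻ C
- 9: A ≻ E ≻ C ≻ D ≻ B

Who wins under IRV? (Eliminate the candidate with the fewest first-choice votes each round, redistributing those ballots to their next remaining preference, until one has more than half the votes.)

Round 1: A 18, B 7, C 9, D 0, E 18. D eliminated.
Round 2: A 18, B 7, C 9, E 18. B eliminated.
Round 3: A 18, C 9, E 25. C eliminated.
Round 4: A 27, E 25. A has a majority (≥27).

A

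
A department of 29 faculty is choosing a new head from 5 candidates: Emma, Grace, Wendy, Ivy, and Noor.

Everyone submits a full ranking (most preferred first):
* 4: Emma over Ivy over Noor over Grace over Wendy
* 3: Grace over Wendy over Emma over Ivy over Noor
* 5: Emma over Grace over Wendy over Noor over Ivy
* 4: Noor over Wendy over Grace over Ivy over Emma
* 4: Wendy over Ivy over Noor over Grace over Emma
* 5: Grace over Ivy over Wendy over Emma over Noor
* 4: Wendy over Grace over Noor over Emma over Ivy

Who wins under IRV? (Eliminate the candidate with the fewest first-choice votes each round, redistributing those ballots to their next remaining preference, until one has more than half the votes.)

Wendy

Round 1: Emma 9, Grace 8, Wendy 8, Ivy 0, Noor 4. Ivy eliminated.
Round 2: Emma 9, Grace 8, Wendy 8, Noor 4. Noor eliminated.
Round 3: Emma 9, Grace 8, Wendy 12. Grace eliminated.
Round 4: Emma 9, Wendy 20. Wendy has a majority (≥15).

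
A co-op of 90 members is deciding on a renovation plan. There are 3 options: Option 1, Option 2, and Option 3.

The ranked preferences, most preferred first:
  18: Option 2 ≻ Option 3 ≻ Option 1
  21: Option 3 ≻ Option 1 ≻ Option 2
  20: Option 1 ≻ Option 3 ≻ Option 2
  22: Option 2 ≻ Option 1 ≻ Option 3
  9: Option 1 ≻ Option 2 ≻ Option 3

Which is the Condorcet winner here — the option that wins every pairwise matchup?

Option 1 vs Option 2: 50–40
Option 1 vs Option 3: 51–39
Option 1 beats every other option.

Option 1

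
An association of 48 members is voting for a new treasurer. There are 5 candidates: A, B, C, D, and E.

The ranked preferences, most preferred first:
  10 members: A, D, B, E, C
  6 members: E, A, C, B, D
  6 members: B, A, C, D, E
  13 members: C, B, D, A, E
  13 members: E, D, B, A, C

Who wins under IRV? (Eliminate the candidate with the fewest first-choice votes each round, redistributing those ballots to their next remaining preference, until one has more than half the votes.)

Round 1: A 10, B 6, C 13, D 0, E 19. D eliminated.
Round 2: A 10, B 6, C 13, E 19. B eliminated.
Round 3: A 16, C 13, E 19. C eliminated.
Round 4: A 29, E 19. A has a majority (≥25).

A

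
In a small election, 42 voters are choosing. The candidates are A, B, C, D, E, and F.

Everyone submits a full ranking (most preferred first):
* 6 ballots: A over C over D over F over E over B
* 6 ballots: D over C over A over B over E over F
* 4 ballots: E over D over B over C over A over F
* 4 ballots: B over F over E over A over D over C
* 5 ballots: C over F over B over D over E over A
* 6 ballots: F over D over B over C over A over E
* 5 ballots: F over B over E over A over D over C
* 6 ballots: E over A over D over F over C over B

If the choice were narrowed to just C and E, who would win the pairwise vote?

C

C is ranked above E on 23 ballots; E above C on 19.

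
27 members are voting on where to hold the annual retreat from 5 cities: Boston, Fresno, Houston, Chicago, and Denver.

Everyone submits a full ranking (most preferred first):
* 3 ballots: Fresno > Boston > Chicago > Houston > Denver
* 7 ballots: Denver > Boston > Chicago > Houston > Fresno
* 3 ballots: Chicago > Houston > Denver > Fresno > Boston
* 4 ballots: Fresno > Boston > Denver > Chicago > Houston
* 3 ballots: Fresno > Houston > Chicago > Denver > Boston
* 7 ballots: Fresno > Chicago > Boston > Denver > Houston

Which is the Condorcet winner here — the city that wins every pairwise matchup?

Fresno vs Boston: 20–7
Fresno vs Houston: 17–10
Fresno vs Chicago: 17–10
Fresno vs Denver: 17–10
Fresno beats every other city.

Fresno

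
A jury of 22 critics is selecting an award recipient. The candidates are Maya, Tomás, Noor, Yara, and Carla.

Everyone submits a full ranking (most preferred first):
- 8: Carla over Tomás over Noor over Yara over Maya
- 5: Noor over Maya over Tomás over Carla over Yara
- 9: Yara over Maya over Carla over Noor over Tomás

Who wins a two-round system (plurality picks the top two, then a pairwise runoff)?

Carla

Round 1 first-place votes: Maya 0, Tomás 0, Noor 5, Yara 9, Carla 8. Yara and Carla advance.
Runoff: Yara is ranked above Carla on 9 ballots, Carla above Yara on 13.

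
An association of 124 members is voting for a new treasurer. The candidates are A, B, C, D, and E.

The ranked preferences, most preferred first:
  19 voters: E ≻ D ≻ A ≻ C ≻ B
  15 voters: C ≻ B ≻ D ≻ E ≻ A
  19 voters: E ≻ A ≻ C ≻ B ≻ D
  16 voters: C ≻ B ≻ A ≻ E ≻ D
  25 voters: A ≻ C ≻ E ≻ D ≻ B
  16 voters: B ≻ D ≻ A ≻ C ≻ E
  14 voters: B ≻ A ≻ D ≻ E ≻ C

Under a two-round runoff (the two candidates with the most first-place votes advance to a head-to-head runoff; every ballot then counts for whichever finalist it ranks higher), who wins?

Round 1 first-place votes: A 25, B 30, C 31, D 0, E 38. E and C advance.
Runoff: E is ranked above C on 52 ballots, C above E on 72.

C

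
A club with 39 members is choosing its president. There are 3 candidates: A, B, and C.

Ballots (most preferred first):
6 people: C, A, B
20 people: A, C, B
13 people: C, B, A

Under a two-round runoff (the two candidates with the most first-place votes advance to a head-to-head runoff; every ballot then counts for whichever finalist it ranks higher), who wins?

Round 1 first-place votes: A 20, B 0, C 19. A and C advance.
Runoff: A is ranked above C on 20 ballots, C above A on 19.

A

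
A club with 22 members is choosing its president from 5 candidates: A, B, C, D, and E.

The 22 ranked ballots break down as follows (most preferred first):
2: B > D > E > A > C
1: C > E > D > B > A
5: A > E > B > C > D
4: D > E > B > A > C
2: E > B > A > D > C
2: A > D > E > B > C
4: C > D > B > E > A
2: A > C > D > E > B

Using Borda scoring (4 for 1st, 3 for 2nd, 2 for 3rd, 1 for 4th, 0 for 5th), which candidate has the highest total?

E

A: 2×1 + 1×0 + 5×4 + 4×1 + 2×2 + 2×4 + 4×0 + 2×4 = 46
B: 2×4 + 1×1 + 5×2 + 4×2 + 2×3 + 2×1 + 4×2 + 2×0 = 43
C: 2×0 + 1×4 + 5×1 + 4×0 + 2×0 + 2×0 + 4×4 + 2×3 = 31
D: 2×3 + 1×2 + 5×0 + 4×4 + 2×1 + 2×3 + 4×3 + 2×2 = 48
E: 2×2 + 1×3 + 5×3 + 4×3 + 2×4 + 2×2 + 4×1 + 2×1 = 52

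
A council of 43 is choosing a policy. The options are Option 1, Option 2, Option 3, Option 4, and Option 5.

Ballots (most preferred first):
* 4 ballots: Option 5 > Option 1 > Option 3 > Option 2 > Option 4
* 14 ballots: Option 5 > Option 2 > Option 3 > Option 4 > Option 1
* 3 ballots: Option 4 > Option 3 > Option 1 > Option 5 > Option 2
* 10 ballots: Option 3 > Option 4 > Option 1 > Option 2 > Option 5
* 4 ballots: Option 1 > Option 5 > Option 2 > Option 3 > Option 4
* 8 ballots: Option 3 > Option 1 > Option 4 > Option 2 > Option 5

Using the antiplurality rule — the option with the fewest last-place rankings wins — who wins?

Last-place votes: Option 1 14, Option 2 3, Option 3 0, Option 4 8, Option 5 18.

Option 3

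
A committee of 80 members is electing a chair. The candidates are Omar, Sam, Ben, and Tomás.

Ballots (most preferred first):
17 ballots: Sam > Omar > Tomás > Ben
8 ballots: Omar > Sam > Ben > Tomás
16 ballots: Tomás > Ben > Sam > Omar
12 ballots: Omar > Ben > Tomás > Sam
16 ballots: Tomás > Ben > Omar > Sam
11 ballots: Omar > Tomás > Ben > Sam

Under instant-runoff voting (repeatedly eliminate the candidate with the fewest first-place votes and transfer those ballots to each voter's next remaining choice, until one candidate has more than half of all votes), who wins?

Omar

Round 1: Omar 31, Sam 17, Ben 0, Tomás 32. Ben eliminated.
Round 2: Omar 31, Sam 17, Tomás 32. Sam eliminated.
Round 3: Omar 48, Tomás 32. Omar has a majority (≥41).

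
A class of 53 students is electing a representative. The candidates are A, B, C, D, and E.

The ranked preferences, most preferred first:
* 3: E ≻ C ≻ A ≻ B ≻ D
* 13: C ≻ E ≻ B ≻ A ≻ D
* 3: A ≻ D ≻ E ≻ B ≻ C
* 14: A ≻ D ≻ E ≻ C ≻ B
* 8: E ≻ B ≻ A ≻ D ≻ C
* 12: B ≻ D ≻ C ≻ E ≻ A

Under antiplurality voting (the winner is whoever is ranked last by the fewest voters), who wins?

Last-place votes: A 12, B 14, C 11, D 16, E 0.

E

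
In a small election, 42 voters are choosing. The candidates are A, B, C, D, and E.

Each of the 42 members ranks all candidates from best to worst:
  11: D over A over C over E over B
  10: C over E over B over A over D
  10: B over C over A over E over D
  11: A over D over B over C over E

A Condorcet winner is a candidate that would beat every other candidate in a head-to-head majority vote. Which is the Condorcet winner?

A

A vs B: 22–20
A vs C: 22–20
A vs D: 31–11
A vs E: 32–10
A beats every other candidate.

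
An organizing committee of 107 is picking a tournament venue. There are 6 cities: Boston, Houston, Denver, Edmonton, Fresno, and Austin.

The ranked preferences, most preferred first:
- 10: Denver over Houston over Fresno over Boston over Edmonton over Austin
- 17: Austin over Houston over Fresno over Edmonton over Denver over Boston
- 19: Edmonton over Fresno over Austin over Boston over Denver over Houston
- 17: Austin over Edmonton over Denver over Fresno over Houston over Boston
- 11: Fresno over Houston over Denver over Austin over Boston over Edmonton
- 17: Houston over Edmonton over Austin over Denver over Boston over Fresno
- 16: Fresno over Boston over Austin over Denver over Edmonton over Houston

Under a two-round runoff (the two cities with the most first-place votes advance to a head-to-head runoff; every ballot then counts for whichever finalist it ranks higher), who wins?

Round 1 first-place votes: Boston 0, Houston 17, Denver 10, Edmonton 19, Fresno 27, Austin 34. Austin and Fresno advance.
Runoff: Austin is ranked above Fresno on 51 ballots, Fresno above Austin on 56.

Fresno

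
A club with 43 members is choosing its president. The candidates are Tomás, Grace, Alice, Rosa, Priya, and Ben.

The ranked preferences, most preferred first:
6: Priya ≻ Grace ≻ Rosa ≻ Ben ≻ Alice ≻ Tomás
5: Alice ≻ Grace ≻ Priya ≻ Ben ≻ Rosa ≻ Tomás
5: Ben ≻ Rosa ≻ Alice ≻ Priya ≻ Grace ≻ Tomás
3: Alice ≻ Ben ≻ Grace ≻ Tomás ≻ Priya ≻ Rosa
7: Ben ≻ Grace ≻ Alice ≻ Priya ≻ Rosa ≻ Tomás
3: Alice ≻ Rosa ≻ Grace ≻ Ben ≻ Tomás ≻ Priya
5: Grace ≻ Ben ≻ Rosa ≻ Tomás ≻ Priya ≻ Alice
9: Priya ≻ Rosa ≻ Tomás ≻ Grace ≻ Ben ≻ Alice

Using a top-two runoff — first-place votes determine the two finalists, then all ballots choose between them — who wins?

Ben

Round 1 first-place votes: Tomás 0, Grace 5, Alice 11, Rosa 0, Priya 15, Ben 12. Priya and Ben advance.
Runoff: Priya is ranked above Ben on 20 ballots, Ben above Priya on 23.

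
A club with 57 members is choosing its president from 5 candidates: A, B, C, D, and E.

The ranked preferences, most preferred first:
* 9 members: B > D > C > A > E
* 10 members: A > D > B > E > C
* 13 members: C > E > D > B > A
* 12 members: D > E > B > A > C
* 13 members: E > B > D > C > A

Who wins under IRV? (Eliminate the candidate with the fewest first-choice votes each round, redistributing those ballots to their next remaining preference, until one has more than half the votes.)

Round 1: A 10, B 9, C 13, D 12, E 13. B eliminated.
Round 2: A 10, C 13, D 21, E 13. A eliminated.
Round 3: C 13, D 31, E 13. D has a majority (≥29).

D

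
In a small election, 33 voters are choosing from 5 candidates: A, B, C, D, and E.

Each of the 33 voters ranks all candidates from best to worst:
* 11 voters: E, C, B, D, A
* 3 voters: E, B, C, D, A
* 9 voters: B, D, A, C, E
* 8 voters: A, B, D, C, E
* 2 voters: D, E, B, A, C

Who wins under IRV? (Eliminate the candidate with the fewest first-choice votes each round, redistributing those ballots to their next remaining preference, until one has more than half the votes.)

Round 1: A 8, B 9, C 0, D 2, E 14. C eliminated.
Round 2: A 8, B 9, D 2, E 14. D eliminated.
Round 3: A 8, B 9, E 16. A eliminated.
Round 4: B 17, E 16. B has a majority (≥17).

B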